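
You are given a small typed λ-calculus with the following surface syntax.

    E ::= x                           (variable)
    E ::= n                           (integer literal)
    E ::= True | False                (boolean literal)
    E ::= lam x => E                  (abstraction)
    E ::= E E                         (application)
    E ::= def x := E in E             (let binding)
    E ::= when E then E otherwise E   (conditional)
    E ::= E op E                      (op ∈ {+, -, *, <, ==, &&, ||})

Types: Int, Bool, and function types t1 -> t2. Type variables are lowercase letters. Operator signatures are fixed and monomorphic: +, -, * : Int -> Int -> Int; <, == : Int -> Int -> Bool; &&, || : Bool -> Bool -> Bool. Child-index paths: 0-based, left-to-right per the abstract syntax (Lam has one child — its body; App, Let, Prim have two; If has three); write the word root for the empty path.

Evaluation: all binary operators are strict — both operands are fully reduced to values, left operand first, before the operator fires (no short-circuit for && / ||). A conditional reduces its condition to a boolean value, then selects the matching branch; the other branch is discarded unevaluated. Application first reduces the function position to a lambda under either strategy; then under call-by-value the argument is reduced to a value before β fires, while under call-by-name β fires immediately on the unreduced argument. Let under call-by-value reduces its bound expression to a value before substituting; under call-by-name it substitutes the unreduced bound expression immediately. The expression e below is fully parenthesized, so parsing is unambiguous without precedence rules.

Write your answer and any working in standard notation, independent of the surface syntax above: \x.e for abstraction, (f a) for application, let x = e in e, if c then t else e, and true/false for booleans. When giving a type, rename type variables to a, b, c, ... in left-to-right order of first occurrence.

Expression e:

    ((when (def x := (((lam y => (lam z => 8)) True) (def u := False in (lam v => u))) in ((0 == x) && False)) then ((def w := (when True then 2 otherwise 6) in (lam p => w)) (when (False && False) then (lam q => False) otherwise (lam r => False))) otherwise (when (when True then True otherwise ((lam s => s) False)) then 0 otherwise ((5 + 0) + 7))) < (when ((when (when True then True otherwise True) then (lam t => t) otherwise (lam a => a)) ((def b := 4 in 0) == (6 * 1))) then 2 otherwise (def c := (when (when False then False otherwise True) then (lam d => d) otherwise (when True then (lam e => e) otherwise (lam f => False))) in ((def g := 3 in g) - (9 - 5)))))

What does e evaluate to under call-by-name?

Trace:
step 0: ((if (let x = (((\y.(\z.8)) true) (let u = false in (\v.u))) in ((0 == x) && false)) then ((let w = (if true then 2 else 6) in (\p.w)) (if (false && false) then (\q.false) else (\r.false))) else (if (if true then true else ((\s.s) false)) then 0 else ((5 + 0) + 7))) < (if ((if (if true then true else true) then (\t.t) else (\a.a)) ((let b = 4 in 0) == (6 * 1))) then 2 else (let c = (if (if false then false else true) then (\d.d) else (if true then (\e.e) else (\f.false))) in ((let g = 3 in g) - (9 - 5)))))
step 1: [let@0.0] ((if ((0 == (((\y.(\z.8)) true) (let u = false in (\v.u)))) && false) then ((let w = (if true then 2 else 6) in (\p.w)) (if (false && false) then (\q.false) else (\r.false))) else (if (if true then true else ((\s.s) false)) then 0 else ((5 + 0) + 7))) < (if ((if (if true then true else true) then (\t.t) else (\a.a)) ((let b = 4 in 0) == (6 * 1))) then 2 else (let c = (if (if false then false else true) then (\d.d) else (if true then (\e.e) else (\f.false))) in ((let g = 3 in g) - (9 - 5)))))
step 2: [beta@0.0.0.1.0] ((if ((0 == ((\z.8) (let u = false in (\v.u)))) && false) then ((let w = (if true then 2 else 6) in (\p.w)) (if (false && false) then (\q.false) else (\r.false))) else (if (if true then true else ((\s.s) false)) then 0 else ((5 + 0) + 7))) < (if ((if (if true then true else true) then (\t.t) else (\a.a)) ((let b = 4 in 0) == (6 * 1))) then 2 else (let c = (if (if false then false else true) then (\d.d) else (if true then (\e.e) else (\f.false))) in ((let g = 3 in g) - (9 - 5)))))
step 3: [beta@0.0.0.1] ((if ((0 == 8) && false) then ((let w = (if true then 2 else 6) in (\p.w)) (if (false && false) then (\q.false) else (\r.false))) else (if (if true then true else ((\s.s) false)) then 0 else ((5 + 0) + 7))) < (if ((if (if true then true else true) then (\t.t) else (\a.a)) ((let b = 4 in 0) == (6 * 1))) then 2 else (let c = (if (if false then false else true) then (\d.d) else (if true then (\e.e) else (\f.false))) in ((let g = 3 in g) - (9 - 5)))))
step 4: [delta@0.0.0] ((if (false && false) then ((let w = (if true then 2 else 6) in (\p.w)) (if (false && false) then (\q.false) else (\r.false))) else (if (if true then true else ((\s.s) false)) then 0 else ((5 + 0) + 7))) < (if ((if (if true then true else true) then (\t.t) else (\a.a)) ((let b = 4 in 0) == (6 * 1))) then 2 else (let c = (if (if false then false else true) then (\d.d) else (if true then (\e.e) else (\f.false))) in ((let g = 3 in g) - (9 - 5)))))
step 5: [delta@0.0] ((if false then ((let w = (if true then 2 else 6) in (\p.w)) (if (false && false) then (\q.false) else (\r.false))) else (if (if true then true else ((\s.s) false)) then 0 else ((5 + 0) + 7))) < (if ((if (if true then true else true) then (\t.t) else (\a.a)) ((let b = 4 in 0) == (6 * 1))) then 2 else (let c = (if (if false then false else true) then (\d.d) else (if true then (\e.e) else (\f.false))) in ((let g = 3 in g) - (9 - 5)))))
step 6: [if@0] ((if (if true then true else ((\s.s) false)) then 0 else ((5 + 0) + 7)) < (if ((if (if true then true else true) then (\t.t) else (\a.a)) ((let b = 4 in 0) == (6 * 1))) then 2 else (let c = (if (if false then false else true) then (\d.d) else (if true then (\e.e) else (\f.false))) in ((let g = 3 in g) - (9 - 5)))))
step 7: [if@0.0] ((if true then 0 else ((5 + 0) + 7)) < (if ((if (if true then true else true) then (\t.t) else (\a.a)) ((let b = 4 in 0) == (6 * 1))) then 2 else (let c = (if (if false then false else true) then (\d.d) else (if true then (\e.e) else (\f.false))) in ((let g = 3 in g) - (9 - 5)))))
step 8: [if@0] (0 < (if ((if (if true then true else true) then (\t.t) else (\a.a)) ((let b = 4 in 0) == (6 * 1))) then 2 else (let c = (if (if false then false else true) then (\d.d) else (if true then (\e.e) else (\f.false))) in ((let g = 3 in g) - (9 - 5)))))
step 9: [if@1.0.0.0] (0 < (if ((if true then (\t.t) else (\a.a)) ((let b = 4 in 0) == (6 * 1))) then 2 else (let c = (if (if false then false else true) then (\d.d) else (if true then (\e.e) else (\f.false))) in ((let g = 3 in g) - (9 - 5)))))
step 10: [if@1.0.0] (0 < (if ((\t.t) ((let b = 4 in 0) == (6 * 1))) then 2 else (let c = (if (if false then false else true) then (\d.d) else (if true then (\e.e) else (\f.false))) in ((let g = 3 in g) - (9 - 5)))))
step 11: [beta@1.0] (0 < (if ((let b = 4 in 0) == (6 * 1)) then 2 else (let c = (if (if false then false else true) then (\d.d) else (if true then (\e.e) else (\f.false))) in ((let g = 3 in g) - (9 - 5)))))
step 12: [let@1.0.0] (0 < (if (0 == (6 * 1)) then 2 else (let c = (if (if false then false else true) then (\d.d) else (if true then (\e.e) else (\f.false))) in ((let g = 3 in g) - (9 - 5)))))
step 13: [delta@1.0.1] (0 < (if (0 == 6) then 2 else (let c = (if (if false then false else true) then (\d.d) else (if true then (\e.e) else (\f.false))) in ((let g = 3 in g) - (9 - 5)))))
step 14: [delta@1.0] (0 < (if false then 2 else (let c = (if (if false then false else true) then (\d.d) else (if true then (\e.e) else (\f.false))) in ((let g = 3 in g) - (9 - 5)))))
step 15: [if@1] (0 < (let c = (if (if false then false else true) then (\d.d) else (if true then (\e.e) else (\f.false))) in ((let g = 3 in g) - (9 - 5))))
step 16: [let@1] (0 < ((let g = 3 in g) - (9 - 5)))
step 17: [let@1.0] (0 < (3 - (9 - 5)))
step 18: [delta@1.1] (0 < (3 - 4))
step 19: [delta@1] (0 < -1)
step 20: [delta@root] false

Answer: false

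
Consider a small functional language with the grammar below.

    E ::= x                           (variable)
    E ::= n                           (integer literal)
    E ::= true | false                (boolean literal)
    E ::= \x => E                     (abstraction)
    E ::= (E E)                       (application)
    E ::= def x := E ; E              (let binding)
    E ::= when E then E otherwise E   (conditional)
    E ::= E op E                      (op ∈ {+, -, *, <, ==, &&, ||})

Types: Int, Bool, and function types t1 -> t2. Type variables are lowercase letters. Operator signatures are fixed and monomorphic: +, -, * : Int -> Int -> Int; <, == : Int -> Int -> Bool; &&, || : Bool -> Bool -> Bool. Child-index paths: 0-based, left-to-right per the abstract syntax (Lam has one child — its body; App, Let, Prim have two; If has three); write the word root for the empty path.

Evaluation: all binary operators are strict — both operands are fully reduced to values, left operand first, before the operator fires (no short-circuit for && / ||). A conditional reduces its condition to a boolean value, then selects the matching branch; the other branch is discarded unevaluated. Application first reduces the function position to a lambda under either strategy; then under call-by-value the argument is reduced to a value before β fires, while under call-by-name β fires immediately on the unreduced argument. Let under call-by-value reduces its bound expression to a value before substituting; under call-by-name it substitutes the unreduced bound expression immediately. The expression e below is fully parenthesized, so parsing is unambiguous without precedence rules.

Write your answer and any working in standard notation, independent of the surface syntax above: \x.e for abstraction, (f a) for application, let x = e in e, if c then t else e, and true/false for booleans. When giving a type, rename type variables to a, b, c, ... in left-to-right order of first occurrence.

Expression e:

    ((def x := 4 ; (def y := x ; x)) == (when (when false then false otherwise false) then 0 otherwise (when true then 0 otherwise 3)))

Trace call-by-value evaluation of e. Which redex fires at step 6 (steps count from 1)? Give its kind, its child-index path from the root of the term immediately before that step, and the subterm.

Answer: delta at root : (4 == 0)

Trace:
step 0: ((let x = 4 in (let y = x in x)) == (if (if false then false else false) then 0 else (if true then 0 else 3)))
step 1: [let@0] ((let y = 4 in 4) == (if (if false then false else false) then 0 else (if true then 0 else 3)))
step 2: [let@0] (4 == (if (if false then false else false) then 0 else (if true then 0 else 3)))
step 3: [if@1.0] (4 == (if false then 0 else (if true then 0 else 3)))
step 4: [if@1] (4 == (if true then 0 else 3))
step 5: [if@1] (4 == 0)
step 6: [delta@root] false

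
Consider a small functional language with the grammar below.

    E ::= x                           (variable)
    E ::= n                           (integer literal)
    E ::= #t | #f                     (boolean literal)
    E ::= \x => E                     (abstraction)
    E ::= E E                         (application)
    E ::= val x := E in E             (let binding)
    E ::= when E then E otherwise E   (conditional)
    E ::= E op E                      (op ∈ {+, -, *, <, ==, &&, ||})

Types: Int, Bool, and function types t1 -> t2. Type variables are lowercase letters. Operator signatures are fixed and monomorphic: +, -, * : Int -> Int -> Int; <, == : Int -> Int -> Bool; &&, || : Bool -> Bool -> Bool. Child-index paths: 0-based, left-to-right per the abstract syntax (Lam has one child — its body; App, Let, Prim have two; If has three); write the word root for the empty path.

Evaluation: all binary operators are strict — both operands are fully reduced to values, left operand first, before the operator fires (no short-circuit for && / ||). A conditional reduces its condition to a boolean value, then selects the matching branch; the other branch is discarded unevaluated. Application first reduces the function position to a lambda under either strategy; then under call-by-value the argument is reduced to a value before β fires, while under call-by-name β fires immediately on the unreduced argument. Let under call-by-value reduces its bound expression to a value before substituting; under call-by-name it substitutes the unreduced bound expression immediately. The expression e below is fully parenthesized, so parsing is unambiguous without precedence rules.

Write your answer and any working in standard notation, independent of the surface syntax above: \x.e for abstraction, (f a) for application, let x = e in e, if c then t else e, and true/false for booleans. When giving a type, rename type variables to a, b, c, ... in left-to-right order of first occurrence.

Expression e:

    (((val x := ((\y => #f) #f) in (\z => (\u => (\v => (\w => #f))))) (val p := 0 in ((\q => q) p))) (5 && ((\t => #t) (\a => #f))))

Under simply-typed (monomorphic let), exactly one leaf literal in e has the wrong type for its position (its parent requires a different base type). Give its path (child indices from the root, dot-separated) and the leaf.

Working:
\y._ : a -> Bool
  unify a -> Bool ~ Bool -> b
  unify a ~ Bool
  unify Bool ~ b
_ _ : Bool
let x : Bool
\w._ : f -> Bool
\v._ : e -> f -> Bool
\u._ : d -> e -> f -> Bool
\z._ : c -> d -> e -> f -> Bool
let p : Int
q : g
\q._ : g -> g
p : Int
  unify g -> g ~ Int -> h
  unify g ~ Int
  unify Int ~ h
_ _ : Int
  unify c -> d -> e -> f -> Bool ~ Int -> i
  unify c ~ Int
  unify d -> e -> f -> Bool ~ i
_ _ : d -> e -> f -> Bool
  unify Int ~ Bool
  FAIL: mismatch Int ~ Bool

Answer: 1.0 : 5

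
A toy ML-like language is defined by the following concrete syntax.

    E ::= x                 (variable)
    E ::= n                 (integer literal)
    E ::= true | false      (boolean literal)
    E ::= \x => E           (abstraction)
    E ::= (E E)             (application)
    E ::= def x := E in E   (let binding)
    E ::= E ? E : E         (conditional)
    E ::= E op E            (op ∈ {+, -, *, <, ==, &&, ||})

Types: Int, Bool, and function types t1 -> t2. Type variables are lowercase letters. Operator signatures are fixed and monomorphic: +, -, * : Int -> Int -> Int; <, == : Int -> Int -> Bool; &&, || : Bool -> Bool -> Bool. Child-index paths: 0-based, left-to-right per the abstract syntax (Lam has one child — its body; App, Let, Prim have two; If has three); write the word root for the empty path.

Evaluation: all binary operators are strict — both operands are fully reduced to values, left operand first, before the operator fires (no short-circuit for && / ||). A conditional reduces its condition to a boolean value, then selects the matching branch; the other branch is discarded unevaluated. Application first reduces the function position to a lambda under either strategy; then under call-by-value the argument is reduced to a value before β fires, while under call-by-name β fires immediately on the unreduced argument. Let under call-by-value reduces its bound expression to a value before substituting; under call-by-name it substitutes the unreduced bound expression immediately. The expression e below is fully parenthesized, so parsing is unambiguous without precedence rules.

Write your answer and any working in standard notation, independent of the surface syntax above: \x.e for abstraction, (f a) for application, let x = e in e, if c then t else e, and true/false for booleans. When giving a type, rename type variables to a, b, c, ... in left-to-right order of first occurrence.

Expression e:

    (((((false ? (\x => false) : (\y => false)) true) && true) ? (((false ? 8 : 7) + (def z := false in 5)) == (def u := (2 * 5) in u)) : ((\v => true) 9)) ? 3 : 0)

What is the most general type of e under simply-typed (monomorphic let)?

Working:
  unify Bool ~ Bool
\x._ : a -> Bool
\y._ : b -> Bool
  unify a -> Bool ~ b -> Bool
  unify a ~ b
  unify Bool ~ Bool
  unify b -> Bool ~ Bool -> c
  unify b ~ Bool
  unify Bool ~ c
_ _ : Bool
  unify Bool ~ Bool
  unify Bool ~ Bool
  unify Bool ~ Bool
  unify Bool ~ Bool
  unify Int ~ Int
  unify Int ~ Int
let z : Bool
  unify Int ~ Int
  unify Int ~ Int
  unify Int ~ Int
  unify Int ~ Int
let u : Int
u : Int
  unify Int ~ Int
\v._ : d -> Bool
  unify d -> Bool ~ Int -> e
  unify d ~ Int
  unify Bool ~ e
_ _ : Bool
  unify Bool ~ Bool
  unify Bool ~ Bool
  unify Int ~ Int

Answer: Int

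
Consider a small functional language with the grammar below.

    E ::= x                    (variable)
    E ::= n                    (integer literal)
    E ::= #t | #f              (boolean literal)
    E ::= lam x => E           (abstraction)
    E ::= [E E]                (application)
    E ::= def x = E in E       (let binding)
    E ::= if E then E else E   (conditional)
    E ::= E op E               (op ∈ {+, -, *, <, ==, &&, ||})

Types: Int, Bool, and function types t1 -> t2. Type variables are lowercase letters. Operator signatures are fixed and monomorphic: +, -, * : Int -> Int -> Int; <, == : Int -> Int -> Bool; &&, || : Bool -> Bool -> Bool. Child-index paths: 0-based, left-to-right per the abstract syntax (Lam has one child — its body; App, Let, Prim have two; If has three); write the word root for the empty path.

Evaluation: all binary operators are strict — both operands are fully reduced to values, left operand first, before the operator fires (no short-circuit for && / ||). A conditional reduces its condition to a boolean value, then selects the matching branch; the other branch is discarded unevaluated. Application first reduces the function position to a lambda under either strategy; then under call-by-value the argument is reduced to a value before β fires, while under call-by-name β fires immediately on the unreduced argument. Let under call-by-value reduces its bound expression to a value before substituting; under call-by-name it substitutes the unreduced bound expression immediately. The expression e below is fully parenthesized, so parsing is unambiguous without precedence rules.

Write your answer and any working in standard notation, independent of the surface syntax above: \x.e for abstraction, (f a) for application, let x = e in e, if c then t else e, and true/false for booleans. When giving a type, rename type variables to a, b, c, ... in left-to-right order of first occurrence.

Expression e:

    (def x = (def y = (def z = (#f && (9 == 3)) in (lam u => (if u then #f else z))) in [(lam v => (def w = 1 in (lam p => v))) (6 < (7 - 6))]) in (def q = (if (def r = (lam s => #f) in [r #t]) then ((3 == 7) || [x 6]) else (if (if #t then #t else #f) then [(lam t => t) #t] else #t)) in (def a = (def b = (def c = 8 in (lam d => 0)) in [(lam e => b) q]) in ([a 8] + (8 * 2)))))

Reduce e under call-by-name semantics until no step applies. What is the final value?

Working:
step 0: (let x = (let y = (let z = (false && (9 == 3)) in (\u.(if u then false else z))) in ((\v.(let w = 1 in (\p.v))) (6 < (7 - 6)))) in (let q = (if (let r = (\s.false) in (r true)) then ((3 == 7) || (x 6)) else (if (if true then true else false) then ((\t.t) true) else true)) in (let a = (let b = (let c = 8 in (\d.0)) in ((\e.b) q)) in ((a 8) + (8 * 2)))))
step 1: [let@root] (let q = (if (let r = (\s.false) in (r true)) then ((3 == 7) || ((let y = (let z = (false && (9 == 3)) in (\u.(if u then false else z))) in ((\v.(let w = 1 in (\p.v))) (6 < (7 - 6)))) 6)) else (if (if true then true else false) then ((\t.t) true) else true)) in (let a = (let b = (let c = 8 in (\d.0)) in ((\e.b) q)) in ((a 8) + (8 * 2))))
step 2: [let@root] (let a = (let b = (let c = 8 in (\d.0)) in ((\e.b) (if (let r = (\s.false) in (r true)) then ((3 == 7) || ((let y = (let z = (false && (9 == 3)) in (\u.(if u then false else z))) in ((\v.(let w = 1 in (\p.v))) (6 < (7 - 6)))) 6)) else (if (if true then true else false) then ((\t.t) true) else true)))) in ((a 8) + (8 * 2)))
step 3: [let@root] (((let b = (let c = 8 in (\d.0)) in ((\e.b) (if (let r = (\s.false) in (r true)) then ((3 == 7) || ((let y = (let z = (false && (9 == 3)) in (\u.(if u then false else z))) in ((\v.(let w = 1 in (\p.v))) (6 < (7 - 6)))) 6)) else (if (if true then true else false) then ((\t.t) true) else true)))) 8) + (8 * 2))
step 4: [let@0.0] ((((\e.(let c = 8 in (\d.0))) (if (let r = (\s.false) in (r true)) then ((3 == 7) || ((let y = (let z = (false && (9 == 3)) in (\u.(if u then false else z))) in ((\v.(let w = 1 in (\p.v))) (6 < (7 - 6)))) 6)) else (if (if true then true else false) then ((\t.t) true) else true))) 8) + (8 * 2))
step 5: [beta@0.0] (((let c = 8 in (\d.0)) 8) + (8 * 2))
step 6: [let@0.0] (((\d.0) 8) + (8 * 2))
step 7: [beta@0] (0 + (8 * 2))
step 8: [delta@1] (0 + 16)
step 9: [delta@root] 16

Answer: 16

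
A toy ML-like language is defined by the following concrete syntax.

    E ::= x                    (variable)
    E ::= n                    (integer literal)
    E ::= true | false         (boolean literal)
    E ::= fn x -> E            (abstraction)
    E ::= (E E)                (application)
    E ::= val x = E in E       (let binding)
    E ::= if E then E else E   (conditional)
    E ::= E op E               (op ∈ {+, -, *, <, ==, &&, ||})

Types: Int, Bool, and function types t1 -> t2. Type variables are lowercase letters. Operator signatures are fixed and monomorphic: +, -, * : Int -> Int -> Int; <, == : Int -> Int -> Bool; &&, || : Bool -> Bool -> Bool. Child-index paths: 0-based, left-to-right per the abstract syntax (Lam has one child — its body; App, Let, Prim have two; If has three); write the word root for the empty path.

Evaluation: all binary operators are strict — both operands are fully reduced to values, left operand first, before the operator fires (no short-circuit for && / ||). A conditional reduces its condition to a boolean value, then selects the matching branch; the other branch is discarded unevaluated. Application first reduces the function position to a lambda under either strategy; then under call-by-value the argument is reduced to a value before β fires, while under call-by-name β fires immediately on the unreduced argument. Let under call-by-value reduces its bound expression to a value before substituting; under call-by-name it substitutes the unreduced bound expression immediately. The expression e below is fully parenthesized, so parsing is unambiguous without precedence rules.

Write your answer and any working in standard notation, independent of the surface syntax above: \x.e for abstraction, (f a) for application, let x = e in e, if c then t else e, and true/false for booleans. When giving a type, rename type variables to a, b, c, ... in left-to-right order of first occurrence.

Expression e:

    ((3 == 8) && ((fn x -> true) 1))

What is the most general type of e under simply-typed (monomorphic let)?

Answer: Bool

Trace:
  unify Int ~ Int
  unify Int ~ Int
  unify Bool ~ Bool
\x._ : a -> Bool
  unify a -> Bool ~ Int -> b
  unify a ~ Int
  unify Bool ~ b
_ _ : Bool
  unify Bool ~ Bool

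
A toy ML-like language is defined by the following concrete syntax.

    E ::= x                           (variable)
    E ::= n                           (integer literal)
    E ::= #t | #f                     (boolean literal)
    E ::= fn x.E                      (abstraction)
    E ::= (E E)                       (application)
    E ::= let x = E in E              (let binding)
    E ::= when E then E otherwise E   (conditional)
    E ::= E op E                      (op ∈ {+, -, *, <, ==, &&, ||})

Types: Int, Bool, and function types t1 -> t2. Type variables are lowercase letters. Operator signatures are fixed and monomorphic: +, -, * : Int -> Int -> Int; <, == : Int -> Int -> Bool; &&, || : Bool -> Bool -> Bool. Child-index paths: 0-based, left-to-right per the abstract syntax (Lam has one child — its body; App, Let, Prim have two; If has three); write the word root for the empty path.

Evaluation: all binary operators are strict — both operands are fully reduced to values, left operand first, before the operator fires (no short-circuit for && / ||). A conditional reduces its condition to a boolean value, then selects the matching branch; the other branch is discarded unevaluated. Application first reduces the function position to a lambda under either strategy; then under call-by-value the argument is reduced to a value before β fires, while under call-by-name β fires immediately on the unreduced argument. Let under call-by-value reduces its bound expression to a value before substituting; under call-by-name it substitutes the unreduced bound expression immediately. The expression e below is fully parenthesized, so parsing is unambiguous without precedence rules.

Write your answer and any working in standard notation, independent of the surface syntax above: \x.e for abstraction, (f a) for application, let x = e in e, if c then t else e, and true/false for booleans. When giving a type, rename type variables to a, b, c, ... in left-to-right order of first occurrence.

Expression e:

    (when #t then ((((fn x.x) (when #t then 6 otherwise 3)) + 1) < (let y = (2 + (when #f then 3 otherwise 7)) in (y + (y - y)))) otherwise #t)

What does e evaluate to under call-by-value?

Answer: true

Trace:
step 0: (if true then ((((\x.x) (if true then 6 else 3)) + 1) < (let y = (2 + (if false then 3 else 7)) in (y + (y - y)))) else true)
step 1: [if@root] ((((\x.x) (if true then 6 else 3)) + 1) < (let y = (2 + (if false then 3 else 7)) in (y + (y - y))))
step 2: [if@0.0.1] ((((\x.x) 6) + 1) < (let y = (2 + (if false then 3 else 7)) in (y + (y - y))))
step 3: [beta@0.0] ((6 + 1) < (let y = (2 + (if false then 3 else 7)) in (y + (y - y))))
step 4: [delta@0] (7 < (let y = (2 + (if false then 3 else 7)) in (y + (y - y))))
step 5: [if@1.0.1] (7 < (let y = (2 + 7) in (y + (y - y))))
step 6: [delta@1.0] (7 < (let y = 9 in (y + (y - y))))
step 7: [let@1] (7 < (9 + (9 - 9)))
step 8: [delta@1.1] (7 < (9 + 0))
step 9: [delta@1] (7 < 9)
step 10: [delta@root] true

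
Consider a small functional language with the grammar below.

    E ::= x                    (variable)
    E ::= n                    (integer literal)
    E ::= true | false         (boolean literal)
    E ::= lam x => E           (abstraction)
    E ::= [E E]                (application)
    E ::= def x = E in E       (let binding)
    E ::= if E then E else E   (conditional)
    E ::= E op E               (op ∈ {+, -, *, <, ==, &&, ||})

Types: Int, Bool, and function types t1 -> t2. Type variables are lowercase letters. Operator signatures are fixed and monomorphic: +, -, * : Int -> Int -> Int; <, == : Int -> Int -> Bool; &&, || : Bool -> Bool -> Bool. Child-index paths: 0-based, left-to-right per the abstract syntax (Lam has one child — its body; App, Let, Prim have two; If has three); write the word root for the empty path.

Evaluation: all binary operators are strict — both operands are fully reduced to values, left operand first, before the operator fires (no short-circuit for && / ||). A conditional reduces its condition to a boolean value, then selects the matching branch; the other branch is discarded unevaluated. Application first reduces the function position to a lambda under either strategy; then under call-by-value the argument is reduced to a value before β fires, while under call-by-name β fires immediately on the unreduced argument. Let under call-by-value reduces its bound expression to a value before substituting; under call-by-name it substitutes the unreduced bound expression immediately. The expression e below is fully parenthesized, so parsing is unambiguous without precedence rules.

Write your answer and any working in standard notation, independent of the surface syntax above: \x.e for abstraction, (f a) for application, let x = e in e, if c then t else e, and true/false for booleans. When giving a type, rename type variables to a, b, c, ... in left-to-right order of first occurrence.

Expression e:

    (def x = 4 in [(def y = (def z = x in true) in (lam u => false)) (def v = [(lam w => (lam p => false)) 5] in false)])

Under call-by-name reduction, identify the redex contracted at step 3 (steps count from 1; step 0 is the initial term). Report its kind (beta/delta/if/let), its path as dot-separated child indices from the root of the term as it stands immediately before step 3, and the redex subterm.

Answer: beta at root : ((\u.false) (let v = ((\w.(\p.false)) 5) in false))

Working:
step 0: (let x = 4 in ((let y = (let z = x in true) in (\u.false)) (let v = ((\w.(\p.false)) 5) in false)))
step 1: [let@root] ((let y = (let z = 4 in true) in (\u.false)) (let v = ((\w.(\p.false)) 5) in false))
step 2: [let@0] ((\u.false) (let v = ((\w.(\p.false)) 5) in false))
step 3: [beta@root] false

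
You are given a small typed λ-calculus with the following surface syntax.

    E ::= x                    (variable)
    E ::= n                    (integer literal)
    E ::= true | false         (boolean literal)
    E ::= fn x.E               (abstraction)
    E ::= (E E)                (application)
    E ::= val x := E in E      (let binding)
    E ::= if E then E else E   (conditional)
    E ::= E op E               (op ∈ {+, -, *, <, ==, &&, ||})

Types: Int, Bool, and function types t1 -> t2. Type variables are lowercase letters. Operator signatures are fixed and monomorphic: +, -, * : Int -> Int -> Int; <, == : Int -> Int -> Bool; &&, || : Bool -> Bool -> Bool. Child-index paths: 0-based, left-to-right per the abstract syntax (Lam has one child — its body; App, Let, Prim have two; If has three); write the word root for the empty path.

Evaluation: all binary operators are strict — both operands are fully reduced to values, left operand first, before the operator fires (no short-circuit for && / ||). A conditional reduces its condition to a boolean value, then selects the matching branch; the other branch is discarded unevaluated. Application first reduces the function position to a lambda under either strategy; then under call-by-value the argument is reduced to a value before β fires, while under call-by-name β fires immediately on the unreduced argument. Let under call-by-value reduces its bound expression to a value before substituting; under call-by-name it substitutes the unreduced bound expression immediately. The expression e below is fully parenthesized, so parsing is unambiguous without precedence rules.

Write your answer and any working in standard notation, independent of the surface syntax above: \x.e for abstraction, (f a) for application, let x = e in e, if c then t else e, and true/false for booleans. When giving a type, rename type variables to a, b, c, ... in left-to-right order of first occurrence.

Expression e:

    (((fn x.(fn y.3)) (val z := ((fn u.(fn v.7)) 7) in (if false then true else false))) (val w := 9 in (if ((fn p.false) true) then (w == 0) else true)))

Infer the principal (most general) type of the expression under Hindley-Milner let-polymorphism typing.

Answer: Int

Trace:
\y._ : b -> Int
\x._ : a -> b -> Int
\v._ : d -> Int
\u._ : c -> d -> Int
  unify c -> d -> Int ~ Int -> e
  unify c ~ Int
  unify d -> Int ~ e
_ _ : d -> Int
let z : forall. d -> Int
  unify Bool ~ Bool
  unify Bool ~ Bool
  unify a -> b -> Int ~ Bool -> f
  unify a ~ Bool
  unify b -> Int ~ f
_ _ : b -> Int
let w : Int
\p._ : g -> Bool
  unify g -> Bool ~ Bool -> h
  unify g ~ Bool
  unify Bool ~ h
_ _ : Bool
  unify Bool ~ Bool
w : Int
  unify Int ~ Int
  unify Int ~ Int
  unify Bool ~ Bool
  unify b -> Int ~ Bool -> i
  unify b ~ Bool
  unify Int ~ i
_ _ : Int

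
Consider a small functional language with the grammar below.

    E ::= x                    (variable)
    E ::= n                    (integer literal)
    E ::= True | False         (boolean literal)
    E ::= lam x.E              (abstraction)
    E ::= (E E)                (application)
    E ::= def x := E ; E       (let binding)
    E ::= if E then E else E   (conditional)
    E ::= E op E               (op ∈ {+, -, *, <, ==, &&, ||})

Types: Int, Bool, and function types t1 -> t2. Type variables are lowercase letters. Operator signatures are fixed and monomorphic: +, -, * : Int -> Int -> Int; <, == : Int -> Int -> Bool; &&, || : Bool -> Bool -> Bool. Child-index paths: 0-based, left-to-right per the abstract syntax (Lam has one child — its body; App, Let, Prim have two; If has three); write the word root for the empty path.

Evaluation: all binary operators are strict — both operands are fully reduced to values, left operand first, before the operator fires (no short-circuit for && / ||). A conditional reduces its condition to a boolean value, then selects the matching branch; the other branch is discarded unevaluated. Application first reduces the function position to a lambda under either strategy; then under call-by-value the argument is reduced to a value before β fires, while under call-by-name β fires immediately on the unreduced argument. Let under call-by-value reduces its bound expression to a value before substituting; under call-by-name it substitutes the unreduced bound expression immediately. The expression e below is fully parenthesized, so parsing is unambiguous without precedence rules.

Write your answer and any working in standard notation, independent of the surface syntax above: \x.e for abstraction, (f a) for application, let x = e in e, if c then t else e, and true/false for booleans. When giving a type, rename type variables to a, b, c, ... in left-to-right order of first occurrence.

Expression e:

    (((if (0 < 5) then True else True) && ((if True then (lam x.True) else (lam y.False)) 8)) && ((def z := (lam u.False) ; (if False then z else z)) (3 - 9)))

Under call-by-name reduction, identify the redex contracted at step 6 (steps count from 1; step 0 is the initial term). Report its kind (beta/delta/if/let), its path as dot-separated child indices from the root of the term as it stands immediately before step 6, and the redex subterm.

Answer: let at 1.0 : (let z = (\u.false) in (if false then z else z))

Derivation:
step 0: (((if (0 < 5) then true else true) && ((if true then (\x.true) else (\y.false)) 8)) && ((let z = (\u.false) in (if false then z else z)) (3 - 9)))
step 1: [delta@0.0.0] (((if true then true else true) && ((if true then (\x.true) else (\y.false)) 8)) && ((let z = (\u.false) in (if false then z else z)) (3 - 9)))
step 2: [if@0.0] ((true && ((if true then (\x.true) else (\y.false)) 8)) && ((let z = (\u.false) in (if false then z else z)) (3 - 9)))
step 3: [if@0.1.0] ((true && ((\x.true) 8)) && ((let z = (\u.false) in (if false then z else z)) (3 - 9)))
step 4: [beta@0.1] ((true && true) && ((let z = (\u.false) in (if false then z else z)) (3 - 9)))
step 5: [delta@0] (true && ((let z = (\u.false) in (if false then z else z)) (3 - 9)))
step 6: [let@1.0] (true && ((if false then (\u.false) else (\u.false)) (3 - 9)))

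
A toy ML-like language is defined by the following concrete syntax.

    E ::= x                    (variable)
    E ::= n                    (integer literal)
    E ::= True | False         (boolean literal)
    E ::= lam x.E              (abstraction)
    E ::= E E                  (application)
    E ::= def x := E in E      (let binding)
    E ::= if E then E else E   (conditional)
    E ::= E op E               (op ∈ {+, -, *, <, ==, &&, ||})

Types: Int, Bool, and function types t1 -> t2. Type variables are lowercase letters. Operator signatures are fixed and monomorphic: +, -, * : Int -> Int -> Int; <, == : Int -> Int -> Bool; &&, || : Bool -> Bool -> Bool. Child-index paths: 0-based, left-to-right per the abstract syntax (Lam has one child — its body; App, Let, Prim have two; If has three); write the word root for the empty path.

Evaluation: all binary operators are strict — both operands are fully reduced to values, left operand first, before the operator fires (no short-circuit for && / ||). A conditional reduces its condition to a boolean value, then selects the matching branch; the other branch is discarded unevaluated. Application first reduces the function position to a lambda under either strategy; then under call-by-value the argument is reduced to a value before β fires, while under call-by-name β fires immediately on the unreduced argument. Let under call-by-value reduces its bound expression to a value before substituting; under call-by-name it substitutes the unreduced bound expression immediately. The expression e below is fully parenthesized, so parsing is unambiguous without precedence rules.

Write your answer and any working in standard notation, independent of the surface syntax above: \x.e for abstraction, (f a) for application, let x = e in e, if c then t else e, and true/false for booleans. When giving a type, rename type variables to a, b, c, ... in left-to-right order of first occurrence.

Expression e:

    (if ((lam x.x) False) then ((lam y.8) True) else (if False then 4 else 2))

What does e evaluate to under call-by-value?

Answer: 2

Trace:
step 0: (if ((\x.x) false) then ((\y.8) true) else (if false then 4 else 2))
step 1: [beta@0] (if false then ((\y.8) true) else (if false then 4 else 2))
step 2: [if@root] (if false then 4 else 2)
step 3: [if@root] 2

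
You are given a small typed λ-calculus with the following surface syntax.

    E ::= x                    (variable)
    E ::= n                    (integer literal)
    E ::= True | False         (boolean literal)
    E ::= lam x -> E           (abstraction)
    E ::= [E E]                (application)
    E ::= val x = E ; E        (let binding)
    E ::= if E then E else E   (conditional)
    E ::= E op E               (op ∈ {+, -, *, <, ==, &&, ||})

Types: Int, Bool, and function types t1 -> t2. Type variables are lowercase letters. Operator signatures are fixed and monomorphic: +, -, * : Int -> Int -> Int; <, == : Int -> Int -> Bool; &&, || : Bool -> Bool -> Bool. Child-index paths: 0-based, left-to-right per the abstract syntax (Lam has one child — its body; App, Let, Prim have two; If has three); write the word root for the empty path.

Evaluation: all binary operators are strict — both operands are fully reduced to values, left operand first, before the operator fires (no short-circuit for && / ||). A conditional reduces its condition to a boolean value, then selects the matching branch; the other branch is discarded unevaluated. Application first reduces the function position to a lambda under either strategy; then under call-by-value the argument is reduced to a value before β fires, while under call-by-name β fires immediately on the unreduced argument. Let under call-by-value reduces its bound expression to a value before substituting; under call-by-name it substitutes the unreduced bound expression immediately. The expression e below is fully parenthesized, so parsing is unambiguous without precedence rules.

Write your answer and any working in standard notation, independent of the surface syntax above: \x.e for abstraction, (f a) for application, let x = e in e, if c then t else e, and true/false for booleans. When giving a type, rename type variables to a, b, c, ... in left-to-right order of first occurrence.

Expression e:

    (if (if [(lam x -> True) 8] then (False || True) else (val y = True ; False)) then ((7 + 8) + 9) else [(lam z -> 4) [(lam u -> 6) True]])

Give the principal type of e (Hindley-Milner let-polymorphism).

Trace:
\x._ : a -> Bool
  unify a -> Bool ~ Int -> b
  unify a ~ Int
  unify Bool ~ b
_ _ : Bool
  unify Bool ~ Bool
  unify Bool ~ Bool
  unify Bool ~ Bool
let y : Bool
  unify Bool ~ Bool
  unify Bool ~ Bool
  unify Int ~ Int
  unify Int ~ Int
  unify Int ~ Int
  unify Int ~ Int
\z._ : c -> Int
\u._ : d -> Int
  unify d -> Int ~ Bool -> e
  unify d ~ Bool
  unify Int ~ e
_ _ : Int
  unify c -> Int ~ Int -> f
  unify c ~ Int
  unify Int ~ f
_ _ : Int
  unify Int ~ Int

Answer: Int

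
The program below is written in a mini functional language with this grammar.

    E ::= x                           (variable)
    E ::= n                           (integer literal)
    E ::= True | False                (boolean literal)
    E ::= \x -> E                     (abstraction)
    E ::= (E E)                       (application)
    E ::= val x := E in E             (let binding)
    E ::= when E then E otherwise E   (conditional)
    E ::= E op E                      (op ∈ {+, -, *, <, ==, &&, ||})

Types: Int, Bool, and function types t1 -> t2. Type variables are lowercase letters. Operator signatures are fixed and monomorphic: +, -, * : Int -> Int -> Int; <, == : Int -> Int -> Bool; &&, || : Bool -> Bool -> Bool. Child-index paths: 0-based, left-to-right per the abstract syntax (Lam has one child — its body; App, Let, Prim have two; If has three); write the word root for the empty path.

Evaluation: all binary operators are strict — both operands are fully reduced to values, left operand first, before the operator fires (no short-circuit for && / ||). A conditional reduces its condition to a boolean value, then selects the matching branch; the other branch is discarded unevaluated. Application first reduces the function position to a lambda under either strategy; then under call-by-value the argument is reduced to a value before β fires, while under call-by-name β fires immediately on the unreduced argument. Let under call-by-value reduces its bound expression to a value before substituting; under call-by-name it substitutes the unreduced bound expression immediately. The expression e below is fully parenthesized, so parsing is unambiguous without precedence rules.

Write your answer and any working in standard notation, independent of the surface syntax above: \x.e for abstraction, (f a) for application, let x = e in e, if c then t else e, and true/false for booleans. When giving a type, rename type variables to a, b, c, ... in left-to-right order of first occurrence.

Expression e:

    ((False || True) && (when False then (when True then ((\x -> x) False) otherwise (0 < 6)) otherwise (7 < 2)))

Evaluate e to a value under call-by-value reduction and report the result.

Answer: false

Trace:
step 0: ((false || true) && (if false then (if true then ((\x.x) false) else (0 < 6)) else (7 < 2)))
step 1: [delta@0] (true && (if false then (if true then ((\x.x) false) else (0 < 6)) else (7 < 2)))
step 2: [if@1] (true && (7 < 2))
step 3: [delta@1] (true && false)
step 4: [delta@root] false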